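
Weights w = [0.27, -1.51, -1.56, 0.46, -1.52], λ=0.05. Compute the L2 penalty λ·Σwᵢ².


‖w‖₂² = (0.27)² + (-1.51)² + (-1.56)² + (0.46)² + (-1.52)²
     = 0.0729 + 2.2801 + 2.4336 + 0.2116 + 2.3104
     = 7.3086
λ·‖w‖₂² = 0.05·7.3086 = 0.36543

0.36543


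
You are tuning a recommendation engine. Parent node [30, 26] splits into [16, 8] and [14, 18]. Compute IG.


Parent = [30, 26], H_parent = 0.9963
H_left = 0.9183 (n=24), H_right = 0.9887 (n=32)
H_children = (24/56)·0.9183 + (32/56)·0.9887 = 0.9585
IG = 0.9963 - 0.9585 = 0.0378

0.0378


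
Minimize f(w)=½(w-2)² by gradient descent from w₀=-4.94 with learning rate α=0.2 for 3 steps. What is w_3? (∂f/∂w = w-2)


step 1: grad = -4.94-2 = -6.94; w = -4.94 - 0.2·(-6.94) = -3.552
step 2: grad = -3.552-2 = -5.552; w = -3.552 - 0.2·(-5.552) = -2.4416
step 3: grad = -2.4416-2 = -4.4416; w = -2.4416 - 0.2·(-4.4416) = -1.55328

-1.55328


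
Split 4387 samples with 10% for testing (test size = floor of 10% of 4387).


Test = ⌊4387·10/100⌋ = 438
Train = 4387 - 438 = 3949

Train: 3949, Test: 438


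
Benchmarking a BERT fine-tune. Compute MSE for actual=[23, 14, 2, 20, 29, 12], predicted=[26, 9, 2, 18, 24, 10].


Squared errors: (23-26)²=9, (14-9)²=25, (2-2)²=0, (20-18)²=4, (29-24)²=25, (12-10)²=4
Sum = 67
MSE = 67/6 = 67/6

67/6


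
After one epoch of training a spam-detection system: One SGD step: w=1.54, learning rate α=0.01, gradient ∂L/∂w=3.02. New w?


w_new = w - α·∇
= 1.54 - 0.01·3.02
= 1.54 - 0.0302
= 1.5098

1.5098


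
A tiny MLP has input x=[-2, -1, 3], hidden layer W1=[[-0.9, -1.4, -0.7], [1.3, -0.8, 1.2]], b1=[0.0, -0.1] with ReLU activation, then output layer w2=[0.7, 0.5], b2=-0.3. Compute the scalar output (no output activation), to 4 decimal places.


z1[0] = (-0.9)·(-2) + (-1.4)·(-1) + (-0.7)·(3) + 0.0 = 1.1
z1[1] = (1.3)·(-2) + (-0.8)·(-1) + (1.2)·(3) - 0.1 = 1.7
h = ReLU(z1) = [1.1, 1.7]
output = (0.7)·(1.1) + (0.5)·(1.7) - 0.3 = 1.32

1.32


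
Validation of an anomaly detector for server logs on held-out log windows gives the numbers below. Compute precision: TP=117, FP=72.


Precision = TP/(TP+FP)
= 117/(117+72)
= 117/189 = 61.9%

61.9%


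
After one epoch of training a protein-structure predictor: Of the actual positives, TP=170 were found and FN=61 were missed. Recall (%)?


Recall = TP/(TP+FN)
= 170/(170+61)
= 170/231 = 73.59%

73.59%


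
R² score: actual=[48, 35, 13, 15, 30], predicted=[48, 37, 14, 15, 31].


ȳ = 28.2
SS_res = Σ(y-ŷ)² = 6
SS_tot = Σ(y-ȳ)² = 846.8
R² = 1 - SS_res/SS_tot = 1 - 0.0071 = 0.9929

0.9929


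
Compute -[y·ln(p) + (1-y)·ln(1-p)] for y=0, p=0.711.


BCE = -[y·ln(p) + (1-y)·ln(1-p)]
= -0 - 1·ln(1-0.711)
= -ln(0.289) = 1.2413

1.2413


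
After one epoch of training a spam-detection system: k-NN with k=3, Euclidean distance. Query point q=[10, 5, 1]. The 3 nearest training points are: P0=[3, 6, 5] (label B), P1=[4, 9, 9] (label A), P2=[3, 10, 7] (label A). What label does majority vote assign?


d(q,P0) = 8.124  (label B)
d(q,P1) = 10.7703  (label A)
d(q,P2) = 10.4881  (label A)
Votes: A=2, B=1
Majority → A

A


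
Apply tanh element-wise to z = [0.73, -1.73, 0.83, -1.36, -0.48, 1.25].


tanh(0.73) = 0.6231
tanh(-1.73) = -0.9391
tanh(0.83) = 0.6805
tanh(-1.36) = -0.8764
tanh(-0.48) = -0.4462
tanh(1.25) = 0.8483
result = [0.6231, -0.9391, 0.6805, -0.8764, -0.4462, 0.8483]

[0.6231, -0.9391, 0.6805, -0.8764, -0.4462, 0.8483]


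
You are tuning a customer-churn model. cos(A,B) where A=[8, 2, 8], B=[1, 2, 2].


A·B = 8·1 + 2·2 + 8·2 = 28
‖A‖ = √132 = 11.4891, ‖B‖ = √9 = 3
cos = 28/(√132·√9) = 28/√1188 = 0.8124

0.8124


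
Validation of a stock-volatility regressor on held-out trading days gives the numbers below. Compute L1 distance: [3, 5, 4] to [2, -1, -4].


d = |3-2| + |5+ 1| + |4+ 4|
  = 1 + 6 + 8
  = 15

15


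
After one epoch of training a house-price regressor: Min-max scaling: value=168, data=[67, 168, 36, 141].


min=36, max=168
(168-36)/(168-36) = 132/132 = 1.0

1.0


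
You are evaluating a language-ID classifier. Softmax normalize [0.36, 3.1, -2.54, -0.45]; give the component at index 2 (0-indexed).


Exponentials: e^0.36=1.4333, e^3.1=22.198, e^-2.54=0.0789, e^-0.45=0.6376
Sum = 24.3478
Softmax = [0.0589, 0.9117, 0.0032, 0.0262]
p[2] = 0.0789/24.3478 = 0.0032

0.0032


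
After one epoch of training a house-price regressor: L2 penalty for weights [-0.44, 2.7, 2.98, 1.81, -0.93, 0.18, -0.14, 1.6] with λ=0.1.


‖w‖₂² = (-0.44)² + (2.7)² + (2.98)² + (1.81)² + (-0.93)² + (0.18)² + (-0.14)² + (1.6)²
     = 0.1936 + 7.29 + 8.8804 + 3.2761 + 0.8649 + 0.0324 + 0.0196 + 2.56
     = 23.117
λ·‖w‖₂² = 0.1·23.117 = 2.3117

2.3117


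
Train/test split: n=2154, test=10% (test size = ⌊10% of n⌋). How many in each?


Test = ⌊2154·10/100⌋ = 215
Train = 2154 - 215 = 1939

Train: 1939, Test: 215


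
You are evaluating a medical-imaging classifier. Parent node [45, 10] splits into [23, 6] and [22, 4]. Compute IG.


Parent = [45, 10], H_parent = 0.684
H_left = 0.7355 (n=29), H_right = 0.6194 (n=26)
H_children = (29/55)·0.7355 + (26/55)·0.6194 = 0.6806
IG = 0.684 - 0.6806 = 0.0034

0.0034


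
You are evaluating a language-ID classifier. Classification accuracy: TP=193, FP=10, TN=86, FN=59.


Accuracy = (TP+TN)/(TP+TN+FP+FN)
= (193+86)/(348)
= 279/348 = 80.17%

80.17%


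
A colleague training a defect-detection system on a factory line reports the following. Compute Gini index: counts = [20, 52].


Probabilities: [20/72, 52/72] ≈ [0.2778, 0.7222]
Σpᵢ² = (400 + 2704)/72² = 3104/5184
Gini = 1 - Σpᵢ² = 1 - 3104/5184 = 0.4012

0.4012


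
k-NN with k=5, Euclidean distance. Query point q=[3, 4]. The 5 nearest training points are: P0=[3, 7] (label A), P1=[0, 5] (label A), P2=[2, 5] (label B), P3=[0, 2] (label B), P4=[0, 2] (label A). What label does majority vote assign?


d(q,P0) = 3.0  (label A)
d(q,P1) = 3.1623  (label A)
d(q,P2) = 1.4142  (label B)
d(q,P3) = 3.6056  (label B)
d(q,P4) = 3.6056  (label A)
Votes: A=3, B=2
Majority → A

A


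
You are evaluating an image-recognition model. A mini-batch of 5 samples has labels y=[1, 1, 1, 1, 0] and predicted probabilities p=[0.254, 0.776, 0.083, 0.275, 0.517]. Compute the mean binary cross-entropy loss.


L[0] = -ln(0.254) = 1.3704
L[1] = -ln(0.776) = 0.2536
L[2] = -ln(0.083) = 2.4889
L[3] = -ln(0.275) = 1.291
L[4] = -ln(1-0.517) = -ln(0.483) = 0.7277
mean = (1.3704 + 0.2536 + 2.4889 + 1.291 + 0.7277)/5 = 1.2263

1.2263


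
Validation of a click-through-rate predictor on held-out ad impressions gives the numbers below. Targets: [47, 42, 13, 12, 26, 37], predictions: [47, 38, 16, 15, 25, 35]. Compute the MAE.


Absolute errors: |47-47|=0, |42-38|=4, |13-16|=3, |12-15|=3, |26-25|=1, |37-35|=2
Sum = 13
MAE = 13/6 = 13/6

13/6


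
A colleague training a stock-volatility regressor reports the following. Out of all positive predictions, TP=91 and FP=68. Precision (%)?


Precision = TP/(TP+FP)
= 91/(91+68)
= 91/159 = 57.23%

57.23%


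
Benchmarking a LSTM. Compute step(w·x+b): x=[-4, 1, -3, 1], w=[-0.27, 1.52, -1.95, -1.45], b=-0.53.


z = (-4)·(-0.27) + (1)·(1.52) + (-3)·(-1.95) + (1)·(-1.45) - 0.53
  = 6.47
step(z) = 1 (z≥0)

1


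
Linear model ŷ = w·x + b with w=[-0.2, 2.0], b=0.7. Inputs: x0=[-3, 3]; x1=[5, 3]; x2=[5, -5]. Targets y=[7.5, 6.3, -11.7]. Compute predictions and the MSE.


ŷ0 = (-0.2)·(-3) + (2.0)·(3) + 0.7 = 7.3
ŷ1 = (-0.2)·(5) + (2.0)·(3) + 0.7 = 5.7
ŷ2 = (-0.2)·(5) + (2.0)·(-5) + 0.7 = -10.3
errors² = [0.04, 0.36, 1.96]
MSE = 2.3600/3 = 0.7867

0.7867


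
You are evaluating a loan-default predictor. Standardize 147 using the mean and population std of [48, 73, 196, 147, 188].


μ = 130.4, σ = 59.9687
z = (147 - 130.4)/59.9687 = 0.2768

0.2768


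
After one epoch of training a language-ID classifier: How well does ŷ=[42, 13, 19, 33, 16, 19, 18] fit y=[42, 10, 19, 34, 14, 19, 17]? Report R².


ȳ = 22.1429
SS_res = Σ(y-ŷ)² = 15
SS_tot = Σ(y-ȳ)² = 794.86
R² = 1 - SS_res/SS_tot = 1 - 0.0189 = 0.9811

0.9811


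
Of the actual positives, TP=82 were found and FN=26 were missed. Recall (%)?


Recall = TP/(TP+FN)
= 82/(82+26)
= 82/108 = 75.93%

75.93%


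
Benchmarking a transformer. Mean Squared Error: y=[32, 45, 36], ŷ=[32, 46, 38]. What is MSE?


Squared errors: (32-32)²=0, (45-46)²=1, (36-38)²=4
Sum = 5
MSE = 5/3 = 5/3

5/3


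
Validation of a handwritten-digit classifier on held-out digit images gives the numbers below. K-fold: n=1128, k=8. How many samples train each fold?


Fold size = 1128/8 = 141
Training per fold = 1128 - 141 = 987

987


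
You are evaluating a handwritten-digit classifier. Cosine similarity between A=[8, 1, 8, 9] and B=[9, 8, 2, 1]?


A·B = 8·9 + 1·8 + 8·2 + 9·1 = 105
‖A‖ = √210 = 14.4914, ‖B‖ = √150 = 12.2474
cos = 105/(√210·√150) = 105/√31500 = 0.5916

0.5916


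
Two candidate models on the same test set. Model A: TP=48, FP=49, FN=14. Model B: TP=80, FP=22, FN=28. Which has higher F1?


Model A: P=48/97=0.4948, R=48/62=0.7742, F1=2PR/(P+R)=2TP/(2TP+FP+FN)=96/159=0.6038
Model B: P=80/102=0.7843, R=80/108=0.7407, F1=2PR/(P+R)=2TP/(2TP+FP+FN)=160/210=0.7619
0.6038 < 0.7619 → Model B

Model B


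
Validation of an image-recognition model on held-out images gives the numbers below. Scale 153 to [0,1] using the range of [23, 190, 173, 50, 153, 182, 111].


min=23, max=190
(153-23)/(190-23) = 130/167 = 0.7784

0.7784


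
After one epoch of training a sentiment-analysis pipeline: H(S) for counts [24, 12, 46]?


Probabilities: [24/82, 12/82, 46/82] ≈ [0.2927, 0.1463, 0.561]
H = -((24/82)·log₂(24/82) + (12/82)·log₂(12/82) + (46/82)·log₂(46/82))
  = 1.3924 bits

1.3924 bits


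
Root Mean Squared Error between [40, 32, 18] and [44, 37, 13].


MSE = 66/3 = 22
RMSE = √(66/3) = 4.6904

4.6904


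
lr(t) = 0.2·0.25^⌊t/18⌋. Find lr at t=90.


n_drops = ⌊90/18⌋ = 5
lr = 0.2·0.25^5 = 0.2·0.0009765625 = 0.0001953125

0.0001953125


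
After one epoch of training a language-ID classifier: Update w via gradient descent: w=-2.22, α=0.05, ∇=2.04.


w_new = w - α·∇
= -2.22 - 0.05·2.04
= -2.22 - 0.102
= -2.322

-2.322


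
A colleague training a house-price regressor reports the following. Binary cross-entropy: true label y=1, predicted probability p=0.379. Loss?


BCE = -[y·ln(p) + (1-y)·ln(1-p)]
= -1·ln(0.379) - 0
= -ln(0.379) = 0.9702

0.9702


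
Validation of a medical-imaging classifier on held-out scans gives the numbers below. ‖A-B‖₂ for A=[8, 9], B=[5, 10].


d = √((8-5)² + (9-10)²)
  = √(9 + 1)
  = √10 = 3.1623

3.1623


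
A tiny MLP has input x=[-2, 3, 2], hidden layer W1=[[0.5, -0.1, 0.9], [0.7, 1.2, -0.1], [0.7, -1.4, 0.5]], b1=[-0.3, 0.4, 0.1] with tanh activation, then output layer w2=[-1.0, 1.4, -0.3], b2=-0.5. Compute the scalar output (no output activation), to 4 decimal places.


z1[0] = (0.5)·(-2) + (-0.1)·(3) + (0.9)·(2) - 0.3 = 0.2
z1[1] = (0.7)·(-2) + (1.2)·(3) + (-0.1)·(2) + 0.4 = 2.4
z1[2] = (0.7)·(-2) + (-1.4)·(3) + (0.5)·(2) + 0.1 = -4.5
h = tanh(z1) = [0.1974, 0.9837, -0.9998]
output = (-1.0)·(0.1974) + (1.4)·(0.9837) + (-0.3)·(-0.9998) - 0.5 = 0.9797

0.9797


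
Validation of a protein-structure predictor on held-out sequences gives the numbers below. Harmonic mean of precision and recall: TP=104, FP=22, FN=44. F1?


Precision = 104/126 = 0.8254
Recall = 104/148 = 0.7027
F1 = 2·P·R/(P+R) = 2·TP/(2·TP+FP+FN) = 208/(208+22+44) = 208/274 = 0.7591

0.7591


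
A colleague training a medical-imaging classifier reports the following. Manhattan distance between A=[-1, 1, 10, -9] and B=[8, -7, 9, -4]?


d = |-1-8| + |1+ 7| + |10-9| + |-9+ 4|
  = 9 + 8 + 1 + 5
  = 23

23


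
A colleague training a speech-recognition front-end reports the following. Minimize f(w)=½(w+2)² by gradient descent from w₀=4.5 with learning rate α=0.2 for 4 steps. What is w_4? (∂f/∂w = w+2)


step 1: grad = 4.5+2 = 6.5; w = 4.5 - 0.2·(6.5) = 3.2
step 2: grad = 3.2+2 = 5.2; w = 3.2 - 0.2·(5.2) = 2.16
step 3: grad = 2.16+2 = 4.16; w = 2.16 - 0.2·(4.16) = 1.328
step 4: grad = 1.328+2 = 3.328; w = 1.328 - 0.2·(3.328) = 0.6624

0.6624


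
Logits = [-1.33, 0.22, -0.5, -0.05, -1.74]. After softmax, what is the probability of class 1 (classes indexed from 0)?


Exponentials: e^-1.33=0.2645, e^0.22=1.2461, e^-0.5=0.6065, e^-0.05=0.9512, e^-1.74=0.1755
Sum = 3.2438
Softmax = [0.0815, 0.3841, 0.187, 0.2932, 0.0541]
p[1] = 1.2461/3.2438 = 0.3841

0.3841


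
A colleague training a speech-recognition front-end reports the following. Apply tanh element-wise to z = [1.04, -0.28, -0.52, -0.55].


tanh(1.04) = 0.7779
tanh(-0.28) = -0.2729
tanh(-0.52) = -0.4777
tanh(-0.55) = -0.5005
result = [0.7779, -0.2729, -0.4777, -0.5005]

[0.7779, -0.2729, -0.4777, -0.5005]


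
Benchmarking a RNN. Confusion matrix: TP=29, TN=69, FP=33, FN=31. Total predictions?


Total = TP + TN + FP + FN
= 29 + 69 + 33 + 31
= 162
(Predicted positive: 62, predicted negative: 100)

162


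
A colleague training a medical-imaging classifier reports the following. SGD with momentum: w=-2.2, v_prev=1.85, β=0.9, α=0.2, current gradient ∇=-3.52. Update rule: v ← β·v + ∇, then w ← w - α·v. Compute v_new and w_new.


v_new = 0.9·1.85 - 3.52 = 1.665 - 3.52 = -1.855
w_new = -2.2 - 0.2·-1.855 = -2.2 + 0.371 = -1.829

v_new=-1.855, w_new=-1.829


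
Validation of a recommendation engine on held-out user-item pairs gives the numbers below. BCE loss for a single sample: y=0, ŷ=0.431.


BCE = -[y·ln(p) + (1-y)·ln(1-p)]
= -0 - 1·ln(1-0.431)
= -ln(0.569) = 0.5639

0.5639


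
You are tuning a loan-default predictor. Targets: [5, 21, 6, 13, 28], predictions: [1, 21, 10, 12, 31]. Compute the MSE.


Squared errors: (5-1)²=16, (21-21)²=0, (6-10)²=16, (13-12)²=1, (28-31)²=9
Sum = 42
MSE = 42/5 = 42/5

42/5


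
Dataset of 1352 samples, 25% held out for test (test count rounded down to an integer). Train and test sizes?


Test = ⌊1352·25/100⌋ = 338
Train = 1352 - 338 = 1014

Train: 1014, Test: 338


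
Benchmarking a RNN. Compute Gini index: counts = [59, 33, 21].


Probabilities: [59/113, 33/113, 21/113] ≈ [0.5221, 0.292, 0.1858]
Σpᵢ² = (3481 + 1089 + 441)/113² = 5011/12769
Gini = 1 - Σpᵢ² = 1 - 5011/12769 = 0.6076

0.6076


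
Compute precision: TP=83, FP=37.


Precision = TP/(TP+FP)
= 83/(83+37)
= 83/120 = 69.17%

69.17%


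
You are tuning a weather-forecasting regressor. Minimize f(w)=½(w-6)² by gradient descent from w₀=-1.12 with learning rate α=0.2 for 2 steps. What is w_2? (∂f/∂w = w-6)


step 1: grad = -1.12-6 = -7.12; w = -1.12 - 0.2·(-7.12) = 0.304
step 2: grad = 0.304-6 = -5.696; w = 0.304 - 0.2·(-5.696) = 1.4432

1.4432


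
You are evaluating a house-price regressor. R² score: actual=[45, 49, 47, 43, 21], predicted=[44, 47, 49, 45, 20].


ȳ = 41
SS_res = Σ(y-ŷ)² = 14
SS_tot = Σ(y-ȳ)² = 520
R² = 1 - SS_res/SS_tot = 1 - 0.0269 = 0.9731

0.9731


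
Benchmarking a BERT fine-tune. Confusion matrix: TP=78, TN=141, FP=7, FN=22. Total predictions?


Total = TP + TN + FP + FN
= 78 + 141 + 7 + 22
= 248
(Predicted positive: 85, predicted negative: 163)

248


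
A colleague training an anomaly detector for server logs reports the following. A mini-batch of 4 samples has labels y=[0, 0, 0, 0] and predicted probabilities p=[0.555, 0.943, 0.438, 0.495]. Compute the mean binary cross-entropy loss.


L[0] = -ln(1-0.555) = -ln(0.445) = 0.8097
L[1] = -ln(1-0.943) = -ln(0.057) = 2.8647
L[2] = -ln(1-0.438) = -ln(0.562) = 0.5763
L[3] = -ln(1-0.495) = -ln(0.505) = 0.6832
mean = (0.8097 + 2.8647 + 0.5763 + 0.6832)/4 = 1.2335

1.2335


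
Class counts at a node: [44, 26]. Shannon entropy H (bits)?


Probabilities: [44/70, 26/70] ≈ [0.6286, 0.3714]
H = -((44/70)·log₂(44/70) + (26/70)·log₂(26/70))
  = 0.9518 bits

0.9518 bits


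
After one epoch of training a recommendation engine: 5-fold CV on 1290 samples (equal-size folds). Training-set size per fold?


Fold size = 1290/5 = 258
Training per fold = 1290 - 258 = 1032

1032


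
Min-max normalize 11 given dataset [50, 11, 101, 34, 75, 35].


min=11, max=101
(11-11)/(101-11) = 0/90 = 0.0

0.0


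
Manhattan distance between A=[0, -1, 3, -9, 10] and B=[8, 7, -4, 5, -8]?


d = |0-8| + |-1-7| + |3+ 4| + |-9-5| + |10+ 8|
  = 8 + 8 + 7 + 14 + 18
  = 55

55


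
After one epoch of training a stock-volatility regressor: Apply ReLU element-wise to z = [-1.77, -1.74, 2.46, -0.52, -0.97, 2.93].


ReLU(-1.77) = max(0, -1.77) = 0.0
ReLU(-1.74) = max(0, -1.74) = 0.0
ReLU(2.46) = max(0, 2.46) = 2.46
ReLU(-0.52) = max(0, -0.52) = 0.0
ReLU(-0.97) = max(0, -0.97) = 0.0
ReLU(2.93) = max(0, 2.93) = 2.93
result = [0.0, 0.0, 2.46, 0.0, 0.0, 2.93]

[0.0, 0.0, 2.46, 0.0, 0.0, 2.93]


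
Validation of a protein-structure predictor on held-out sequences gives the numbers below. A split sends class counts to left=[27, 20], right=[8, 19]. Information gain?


Parent = [35, 39], H_parent = 0.9979
H_left = 0.9839 (n=47), H_right = 0.8767 (n=27)
H_children = (47/74)·0.9839 + (27/74)·0.8767 = 0.9448
IG = 0.9979 - 0.9448 = 0.0531

0.0531


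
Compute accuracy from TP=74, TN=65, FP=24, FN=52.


Accuracy = (TP+TN)/(TP+TN+FP+FN)
= (74+65)/(215)
= 139/215 = 64.65%

64.65%


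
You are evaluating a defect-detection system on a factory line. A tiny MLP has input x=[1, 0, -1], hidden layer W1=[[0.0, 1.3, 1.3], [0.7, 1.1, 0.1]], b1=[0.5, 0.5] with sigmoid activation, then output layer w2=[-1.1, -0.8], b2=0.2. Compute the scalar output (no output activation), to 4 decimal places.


z1[0] = (0.0)·(1) + (1.3)·(0) + (1.3)·(-1) + 0.5 = -0.8
z1[1] = (0.7)·(1) + (1.1)·(0) + (0.1)·(-1) + 0.5 = 1.1
h = sigmoid(z1) = [0.31, 0.7503]
output = (-1.1)·(0.31) + (-0.8)·(0.7503) + 0.2 = -0.7412

-0.7412


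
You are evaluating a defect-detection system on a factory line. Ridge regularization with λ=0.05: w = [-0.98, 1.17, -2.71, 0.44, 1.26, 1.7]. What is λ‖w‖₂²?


‖w‖₂² = (-0.98)² + (1.17)² + (-2.71)² + (0.44)² + (1.26)² + (1.7)²
     = 0.9604 + 1.3689 + 7.3441 + 0.1936 + 1.5876 + 2.89
     = 14.3446
λ·‖w‖₂² = 0.05·14.3446 = 0.71723

0.71723


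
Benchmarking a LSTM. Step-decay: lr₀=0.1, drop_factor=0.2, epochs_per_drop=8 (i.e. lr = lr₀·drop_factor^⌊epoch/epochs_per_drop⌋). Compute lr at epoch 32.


n_drops = ⌊32/8⌋ = 4
lr = 0.1·0.2^4 = 0.1·0.0016 = 0.00016

0.00016


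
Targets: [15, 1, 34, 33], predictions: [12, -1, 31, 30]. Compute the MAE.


Absolute errors: |15-12|=3, |1+ 1|=2, |34-31|=3, |33-30|=3
Sum = 11
MAE = 11/4 = 11/4

11/4


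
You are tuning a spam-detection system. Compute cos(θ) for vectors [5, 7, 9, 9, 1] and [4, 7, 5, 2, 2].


A·B = 5·4 + 7·7 + 9·5 + 9·2 + 1·2 = 134
‖A‖ = √237 = 15.3948, ‖B‖ = √98 = 9.8995
cos = 134/(√237·√98) = 134/√23226 = 0.8793

0.8793


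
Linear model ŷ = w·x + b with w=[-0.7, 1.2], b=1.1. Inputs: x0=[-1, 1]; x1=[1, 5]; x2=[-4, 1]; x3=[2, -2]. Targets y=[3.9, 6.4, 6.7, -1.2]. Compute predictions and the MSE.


ŷ0 = (-0.7)·(-1) + (1.2)·(1) + 1.1 = 3.0
ŷ1 = (-0.7)·(1) + (1.2)·(5) + 1.1 = 6.4
ŷ2 = (-0.7)·(-4) + (1.2)·(1) + 1.1 = 5.1
ŷ3 = (-0.7)·(2) + (1.2)·(-2) + 1.1 = -2.7
errors² = [0.81, 0.0, 2.56, 2.25]
MSE = 5.6200/4 = 1.405

1.405


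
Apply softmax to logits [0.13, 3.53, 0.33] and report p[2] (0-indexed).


Exponentials: e^0.13=1.1388, e^3.53=34.124, e^0.33=1.391
Sum = 36.6538
Softmax = [0.0311, 0.931, 0.0379]
p[2] = 1.391/36.6538 = 0.0379

0.0379


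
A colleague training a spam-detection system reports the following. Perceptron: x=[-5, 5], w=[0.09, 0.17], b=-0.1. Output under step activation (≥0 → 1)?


z = (-5)·(0.09) + (5)·(0.17) - 0.1
  = 0.3
step(z) = 1 (z≥0)

1


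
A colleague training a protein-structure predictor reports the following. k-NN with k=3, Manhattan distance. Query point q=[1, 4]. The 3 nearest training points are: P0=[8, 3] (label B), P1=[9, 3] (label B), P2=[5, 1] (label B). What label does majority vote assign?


d(q,P0) = 8  (label B)
d(q,P1) = 9  (label B)
d(q,P2) = 7  (label B)
Votes: A=0, B=3
Majority → B

B


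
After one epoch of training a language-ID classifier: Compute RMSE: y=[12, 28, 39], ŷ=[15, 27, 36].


MSE = 19/3 = 6.3333
RMSE = √(19/3) = 2.5166

2.5166


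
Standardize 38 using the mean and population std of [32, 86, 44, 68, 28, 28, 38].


μ = 46.2857, σ = 20.6862
z = (38 - 46.2857)/20.6862 = -0.4005

-0.4005


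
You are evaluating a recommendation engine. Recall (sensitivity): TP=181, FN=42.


Recall = TP/(TP+FN)
= 181/(181+42)
= 181/223 = 81.17%

81.17%


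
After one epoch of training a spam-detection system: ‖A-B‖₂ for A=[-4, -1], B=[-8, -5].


d = √((-4+ 8)² + (-1+ 5)²)
  = √(16 + 16)
  = √32 = 5.6569

5.6569


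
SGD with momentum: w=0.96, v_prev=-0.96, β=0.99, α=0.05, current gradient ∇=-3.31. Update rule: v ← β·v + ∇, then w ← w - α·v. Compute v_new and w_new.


v_new = 0.99·-0.96 - 3.31 = -0.9504 - 3.31 = -4.2604
w_new = 0.96 - 0.05·-4.2604 = 0.96 + 0.21302 = 1.17302

v_new=-4.2604, w_new=1.17302


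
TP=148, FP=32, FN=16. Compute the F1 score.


Precision = 148/180 = 0.8222
Recall = 148/164 = 0.9024
F1 = 2·P·R/(P+R) = 2·TP/(2·TP+FP+FN) = 296/(296+32+16) = 296/344 = 0.8605

0.8605


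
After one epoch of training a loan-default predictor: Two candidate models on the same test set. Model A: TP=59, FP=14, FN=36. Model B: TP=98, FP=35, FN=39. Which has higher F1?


Model A: P=59/73=0.8082, R=59/95=0.6211, F1=2PR/(P+R)=2TP/(2TP+FP+FN)=118/168=0.7024
Model B: P=98/133=0.7368, R=98/137=0.7153, F1=2PR/(P+R)=2TP/(2TP+FP+FN)=196/270=0.7259
0.7024 < 0.7259 → Model B

Model B


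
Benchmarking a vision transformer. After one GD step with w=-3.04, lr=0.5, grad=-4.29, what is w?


w_new = w - α·∇
= -3.04 - 0.5·-4.29
= -3.04 + 2.145
= -0.895

-0.895


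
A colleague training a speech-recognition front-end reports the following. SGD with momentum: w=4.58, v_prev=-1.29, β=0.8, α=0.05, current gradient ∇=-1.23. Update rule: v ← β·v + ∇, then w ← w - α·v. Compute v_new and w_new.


v_new = 0.8·-1.29 - 1.23 = -1.032 - 1.23 = -2.262
w_new = 4.58 - 0.05·-2.262 = 4.58 + 0.1131 = 4.6931

v_new=-2.262, w_new=4.6931


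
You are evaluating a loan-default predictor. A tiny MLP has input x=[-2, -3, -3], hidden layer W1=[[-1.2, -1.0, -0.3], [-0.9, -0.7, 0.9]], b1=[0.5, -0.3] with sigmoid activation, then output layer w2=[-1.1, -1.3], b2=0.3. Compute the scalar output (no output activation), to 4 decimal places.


z1[0] = (-1.2)·(-2) + (-1.0)·(-3) + (-0.3)·(-3) + 0.5 = 6.8
z1[1] = (-0.9)·(-2) + (-0.7)·(-3) + (0.9)·(-3) - 0.3 = 0.9
h = sigmoid(z1) = [0.9989, 0.7109]
output = (-1.1)·(0.9989) + (-1.3)·(0.7109) + 0.3 = -1.723

-1.723


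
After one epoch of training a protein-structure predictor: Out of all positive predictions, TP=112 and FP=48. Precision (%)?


Precision = TP/(TP+FP)
= 112/(112+48)
= 112/160 = 70.0%

70.0%


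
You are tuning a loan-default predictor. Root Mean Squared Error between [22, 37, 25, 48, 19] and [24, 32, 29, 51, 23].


MSE = 70/5 = 14
RMSE = √(70/5) = 3.7417

3.7417


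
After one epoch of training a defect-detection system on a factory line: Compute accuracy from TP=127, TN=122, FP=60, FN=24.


Accuracy = (TP+TN)/(TP+TN+FP+FN)
= (127+122)/(333)
= 249/333 = 74.77%

74.77%


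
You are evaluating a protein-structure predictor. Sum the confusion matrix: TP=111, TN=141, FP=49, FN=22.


Total = TP + TN + FP + FN
= 111 + 141 + 49 + 22
= 323
(Predicted positive: 160, predicted negative: 163)

323


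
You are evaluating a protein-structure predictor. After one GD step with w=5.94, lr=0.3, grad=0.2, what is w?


w_new = w - α·∇
= 5.94 - 0.3·0.2
= 5.94 - 0.06
= 5.88

5.88


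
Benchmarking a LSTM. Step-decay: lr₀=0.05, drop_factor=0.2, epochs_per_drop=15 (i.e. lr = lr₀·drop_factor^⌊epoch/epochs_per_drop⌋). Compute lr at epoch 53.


n_drops = ⌊53/15⌋ = 3
lr = 0.05·0.2^3 = 0.05·0.008 = 0.0004

0.0004


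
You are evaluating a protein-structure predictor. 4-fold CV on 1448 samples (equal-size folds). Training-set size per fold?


Fold size = 1448/4 = 362
Training per fold = 1448 - 362 = 1086

1086


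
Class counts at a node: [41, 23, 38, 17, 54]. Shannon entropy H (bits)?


Probabilities: [41/173, 23/173, 38/173, 17/173, 54/173] ≈ [0.237, 0.1329, 0.2197, 0.0983, 0.3121]
H = -((41/173)·log₂(41/173) + (23/173)·log₂(23/173) + (38/173)·log₂(38/173) + (17/173)·log₂(17/173) + (54/173)·log₂(54/173))
  = 2.2128 bits

2.2128 bits


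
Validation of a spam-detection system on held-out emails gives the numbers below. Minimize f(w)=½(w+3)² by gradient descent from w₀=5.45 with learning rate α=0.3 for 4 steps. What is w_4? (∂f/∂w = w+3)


step 1: grad = 5.45+3 = 8.45; w = 5.45 - 0.3·(8.45) = 2.915
step 2: grad = 2.915+3 = 5.915; w = 2.915 - 0.3·(5.915) = 1.1405
step 3: grad = 1.1405+3 = 4.1405; w = 1.1405 - 0.3·(4.1405) = -0.10165
step 4: grad = -0.10165+3 = 2.89835; w = -0.10165 - 0.3·(2.89835) = -0.971155

-0.971155


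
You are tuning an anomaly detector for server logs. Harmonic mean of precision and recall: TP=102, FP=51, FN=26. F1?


Precision = 102/153 = 0.6667
Recall = 102/128 = 0.7969
F1 = 2·P·R/(P+R) = 2·TP/(2·TP+FP+FN) = 204/(204+51+26) = 204/281 = 0.726

0.726


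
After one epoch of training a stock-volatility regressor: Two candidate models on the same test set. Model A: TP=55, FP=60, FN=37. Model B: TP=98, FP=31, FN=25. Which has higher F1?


Model A: P=55/115=0.4783, R=55/92=0.5978, F1=2PR/(P+R)=2TP/(2TP+FP+FN)=110/207=0.5314
Model B: P=98/129=0.7597, R=98/123=0.7967, F1=2PR/(P+R)=2TP/(2TP+FP+FN)=196/252=0.7778
0.5314 < 0.7778 → Model B

Model B


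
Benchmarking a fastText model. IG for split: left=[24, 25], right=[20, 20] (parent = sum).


Parent = [44, 45], H_parent = 0.9999
H_left = 0.9997 (n=49), H_right = 1 (n=40)
H_children = (49/89)·0.9997 + (40/89)·1 = 0.9998
IG = 0.9999 - 0.9998 = 0.0001

0.0001


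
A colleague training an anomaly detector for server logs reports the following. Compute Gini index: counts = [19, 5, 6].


Probabilities: [19/30, 5/30, 6/30] ≈ [0.6333, 0.1667, 0.2]
Σpᵢ² = (361 + 25 + 36)/30² = 422/900
Gini = 1 - Σpᵢ² = 1 - 422/900 = 0.5311

0.5311


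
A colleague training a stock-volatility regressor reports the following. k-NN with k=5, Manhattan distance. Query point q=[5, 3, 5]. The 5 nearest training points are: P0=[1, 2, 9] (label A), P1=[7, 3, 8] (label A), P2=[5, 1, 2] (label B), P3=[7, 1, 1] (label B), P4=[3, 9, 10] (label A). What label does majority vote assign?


d(q,P0) = 9  (label A)
d(q,P1) = 5  (label A)
d(q,P2) = 5  (label B)
d(q,P3) = 8  (label B)
d(q,P4) = 13  (label A)
Votes: A=3, B=2
Majority → A

A


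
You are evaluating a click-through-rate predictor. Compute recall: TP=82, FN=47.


Recall = TP/(TP+FN)
= 82/(82+47)
= 82/129 = 63.57%

63.57%


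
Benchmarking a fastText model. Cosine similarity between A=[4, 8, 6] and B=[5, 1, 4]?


A·B = 4·5 + 8·1 + 6·4 = 52
‖A‖ = √116 = 10.7703, ‖B‖ = √42 = 6.4807
cos = 52/(√116·√42) = 52/√4872 = 0.745

0.745


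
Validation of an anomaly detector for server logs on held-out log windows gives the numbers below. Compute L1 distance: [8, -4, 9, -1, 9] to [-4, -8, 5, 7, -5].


d = |8+ 4| + |-4+ 8| + |9-5| + |-1-7| + |9+ 5|
  = 12 + 4 + 4 + 8 + 14
  = 42

42


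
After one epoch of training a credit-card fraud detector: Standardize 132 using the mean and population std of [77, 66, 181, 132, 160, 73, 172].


μ = 123, σ = 46.4143
z = (132 - 123)/46.4143 = 0.1939

0.1939


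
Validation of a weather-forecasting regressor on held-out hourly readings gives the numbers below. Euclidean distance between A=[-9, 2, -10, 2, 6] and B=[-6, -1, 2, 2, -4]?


d = √((-9+ 6)² + (2+ 1)² + (-10-2)² + (2-2)² + (6+ 4)²)
  = √(9 + 9 + 144 + 0 + 100)
  = √262 = 16.1864

16.1864


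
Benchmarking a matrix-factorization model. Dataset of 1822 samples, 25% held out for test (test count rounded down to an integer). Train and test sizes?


Test = ⌊1822·25/100⌋ = 455
Train = 1822 - 455 = 1367

Train: 1367, Test: 455


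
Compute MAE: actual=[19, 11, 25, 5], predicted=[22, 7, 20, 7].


Absolute errors: |19-22|=3, |11-7|=4, |25-20|=5, |5-7|=2
Sum = 14
MAE = 14/4 = 7/2

7/2


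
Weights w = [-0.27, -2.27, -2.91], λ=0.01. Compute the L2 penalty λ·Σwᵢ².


‖w‖₂² = (-0.27)² + (-2.27)² + (-2.91)²
     = 0.0729 + 5.1529 + 8.4681
     = 13.6939
λ·‖w‖₂² = 0.01·13.6939 = 0.136939

0.136939


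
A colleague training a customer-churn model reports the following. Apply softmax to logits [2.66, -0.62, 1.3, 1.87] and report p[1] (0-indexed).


Exponentials: e^2.66=14.2963, e^-0.62=0.5379, e^1.3=3.6693, e^1.87=6.4883
Sum = 24.9918
Softmax = [0.572, 0.0215, 0.1468, 0.2596]
p[1] = 0.5379/24.9918 = 0.0215

0.0215


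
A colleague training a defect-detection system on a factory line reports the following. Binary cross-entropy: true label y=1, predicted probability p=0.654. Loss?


BCE = -[y·ln(p) + (1-y)·ln(1-p)]
= -1·ln(0.654) - 0
= -ln(0.654) = 0.4246

0.4246


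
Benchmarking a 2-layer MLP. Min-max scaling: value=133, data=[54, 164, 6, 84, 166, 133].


min=6, max=166
(133-6)/(166-6) = 127/160 = 0.7937

0.7937


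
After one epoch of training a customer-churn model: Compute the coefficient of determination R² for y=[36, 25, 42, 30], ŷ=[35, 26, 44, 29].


ȳ = 33.25
SS_res = Σ(y-ŷ)² = 7
SS_tot = Σ(y-ȳ)² = 162.75
R² = 1 - SS_res/SS_tot = 1 - 0.043 = 0.957

0.957


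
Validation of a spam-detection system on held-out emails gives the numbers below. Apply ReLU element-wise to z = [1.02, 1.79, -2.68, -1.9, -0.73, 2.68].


ReLU(1.02) = max(0, 1.02) = 1.02
ReLU(1.79) = max(0, 1.79) = 1.79
ReLU(-2.68) = max(0, -2.68) = 0.0
ReLU(-1.9) = max(0, -1.9) = 0.0
ReLU(-0.73) = max(0, -0.73) = 0.0
ReLU(2.68) = max(0, 2.68) = 2.68
result = [1.02, 1.79, 0.0, 0.0, 0.0, 2.68]

[1.02, 1.79, 0.0, 0.0, 0.0, 2.68]


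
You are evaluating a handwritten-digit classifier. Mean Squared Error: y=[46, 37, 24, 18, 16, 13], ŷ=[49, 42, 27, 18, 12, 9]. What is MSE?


Squared errors: (46-49)²=9, (37-42)²=25, (24-27)²=9, (18-18)²=0, (16-12)²=16, (13-9)²=16
Sum = 75
MSE = 75/6 = 25/2

25/2


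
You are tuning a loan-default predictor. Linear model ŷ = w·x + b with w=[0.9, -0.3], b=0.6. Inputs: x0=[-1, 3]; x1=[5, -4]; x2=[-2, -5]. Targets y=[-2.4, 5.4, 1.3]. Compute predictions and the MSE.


ŷ0 = (0.9)·(-1) + (-0.3)·(3) + 0.6 = -1.2
ŷ1 = (0.9)·(5) + (-0.3)·(-4) + 0.6 = 6.3
ŷ2 = (0.9)·(-2) + (-0.3)·(-5) + 0.6 = 0.3
errors² = [1.44, 0.81, 1.0]
MSE = 3.2500/3 = 1.0833

1.0833


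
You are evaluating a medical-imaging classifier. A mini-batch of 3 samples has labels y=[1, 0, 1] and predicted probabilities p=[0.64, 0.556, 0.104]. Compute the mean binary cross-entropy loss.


L[0] = -ln(0.64) = 0.4463
L[1] = -ln(1-0.556) = -ln(0.444) = 0.8119
L[2] = -ln(0.104) = 2.2634
mean = (0.4463 + 0.8119 + 2.2634)/3 = 1.1739

1.1739


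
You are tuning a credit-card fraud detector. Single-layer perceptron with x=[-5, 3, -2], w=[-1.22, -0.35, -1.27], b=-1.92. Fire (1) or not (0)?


z = (-5)·(-1.22) + (3)·(-0.35) + (-2)·(-1.27) - 1.92
  = 5.67
step(z) = 1 (z≥0)

1


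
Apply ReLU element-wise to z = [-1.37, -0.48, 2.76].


ReLU(-1.37) = max(0, -1.37) = 0.0
ReLU(-0.48) = max(0, -0.48) = 0.0
ReLU(2.76) = max(0, 2.76) = 2.76
result = [0.0, 0.0, 2.76]

[0.0, 0.0, 2.76]


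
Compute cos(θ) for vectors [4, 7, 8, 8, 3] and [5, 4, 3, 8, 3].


A·B = 4·5 + 7·4 + 8·3 + 8·8 + 3·3 = 145
‖A‖ = √202 = 14.2127, ‖B‖ = √123 = 11.0905
cos = 145/(√202·√123) = 145/√24846 = 0.9199

0.9199


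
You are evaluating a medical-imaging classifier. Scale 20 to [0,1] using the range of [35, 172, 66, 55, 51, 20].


min=20, max=172
(20-20)/(172-20) = 0/152 = 0.0

0.0


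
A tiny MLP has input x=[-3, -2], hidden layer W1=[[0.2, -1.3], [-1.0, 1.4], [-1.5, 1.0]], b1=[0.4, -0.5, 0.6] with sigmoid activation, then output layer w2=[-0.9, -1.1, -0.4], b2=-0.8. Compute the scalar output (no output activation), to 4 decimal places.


z1[0] = (0.2)·(-3) + (-1.3)·(-2) + 0.4 = 2.4
z1[1] = (-1.0)·(-3) + (1.4)·(-2) - 0.5 = -0.3
z1[2] = (-1.5)·(-3) + (1.0)·(-2) + 0.6 = 3.1
h = sigmoid(z1) = [0.9168, 0.4256, 0.9569]
output = (-0.9)·(0.9168) + (-1.1)·(0.4256) + (-0.4)·(0.9569) - 0.8 = -2.476

-2.476


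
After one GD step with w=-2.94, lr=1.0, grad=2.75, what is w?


w_new = w - α·∇
= -2.94 - 1.0·2.75
= -2.94 - 2.75
= -5.69

-5.69


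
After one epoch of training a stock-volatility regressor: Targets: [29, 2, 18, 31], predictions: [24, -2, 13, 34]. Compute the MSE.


Squared errors: (29-24)²=25, (2+ 2)²=16, (18-13)²=25, (31-34)²=9
Sum = 75
MSE = 75/4 = 75/4

75/4


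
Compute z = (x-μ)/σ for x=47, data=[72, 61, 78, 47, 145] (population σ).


μ = 80.6, σ = 33.8857
z = (47 - 80.6)/33.8857 = -0.9916

-0.9916


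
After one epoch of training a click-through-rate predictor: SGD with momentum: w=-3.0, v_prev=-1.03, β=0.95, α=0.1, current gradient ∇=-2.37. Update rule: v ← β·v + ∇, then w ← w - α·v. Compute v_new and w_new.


v_new = 0.95·-1.03 - 2.37 = -0.9785 - 2.37 = -3.3485
w_new = -3.0 - 0.1·-3.3485 = -3.0 + 0.33485 = -2.66515

v_new=-3.3485, w_new=-2.66515


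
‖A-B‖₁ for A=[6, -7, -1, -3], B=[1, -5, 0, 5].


d = |6-1| + |-7+ 5| + |-1-0| + |-3-5|
  = 5 + 2 + 1 + 8
  = 16

16


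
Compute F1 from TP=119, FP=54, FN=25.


Precision = 119/173 = 0.6879
Recall = 119/144 = 0.8264
F1 = 2·P·R/(P+R) = 2·TP/(2·TP+FP+FN) = 238/(238+54+25) = 238/317 = 0.7508

0.7508


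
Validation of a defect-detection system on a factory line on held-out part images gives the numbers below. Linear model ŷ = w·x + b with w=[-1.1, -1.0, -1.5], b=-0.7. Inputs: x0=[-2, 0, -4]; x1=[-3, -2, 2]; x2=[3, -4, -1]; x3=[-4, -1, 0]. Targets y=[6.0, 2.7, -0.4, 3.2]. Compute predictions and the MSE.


ŷ0 = (-1.1)·(-2) + (-1.0)·(0) + (-1.5)·(-4) - 0.7 = 7.5
ŷ1 = (-1.1)·(-3) + (-1.0)·(-2) + (-1.5)·(2) - 0.7 = 1.6
ŷ2 = (-1.1)·(3) + (-1.0)·(-4) + (-1.5)·(-1) - 0.7 = 1.5
ŷ3 = (-1.1)·(-4) + (-1.0)·(-1) + (-1.5)·(0) - 0.7 = 4.7
errors² = [2.25, 1.21, 3.61, 2.25]
MSE = 9.3200/4 = 2.33

2.33


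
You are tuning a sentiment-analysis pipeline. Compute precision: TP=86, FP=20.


Precision = TP/(TP+FP)
= 86/(86+20)
= 86/106 = 81.13%

81.13%


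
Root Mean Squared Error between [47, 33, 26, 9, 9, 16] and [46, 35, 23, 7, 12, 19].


MSE = 36/6 = 6
RMSE = √(36/6) = 2.4495

2.4495


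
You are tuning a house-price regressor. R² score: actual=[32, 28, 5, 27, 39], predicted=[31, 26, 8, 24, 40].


ȳ = 26.2
SS_res = Σ(y-ŷ)² = 24
SS_tot = Σ(y-ȳ)² = 650.8
R² = 1 - SS_res/SS_tot = 1 - 0.0369 = 0.9631

0.9631


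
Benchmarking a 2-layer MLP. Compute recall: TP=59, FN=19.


Recall = TP/(TP+FN)
= 59/(59+19)
= 59/78 = 75.64%

75.64%


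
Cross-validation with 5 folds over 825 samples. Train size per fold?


Fold size = 825/5 = 165
Training per fold = 825 - 165 = 660

660


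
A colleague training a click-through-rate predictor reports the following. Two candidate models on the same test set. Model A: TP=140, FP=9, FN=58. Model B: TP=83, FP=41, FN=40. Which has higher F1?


Model A: P=140/149=0.9396, R=140/198=0.7071, F1=2PR/(P+R)=2TP/(2TP+FP+FN)=280/347=0.8069
Model B: P=83/124=0.6694, R=83/123=0.6748, F1=2PR/(P+R)=2TP/(2TP+FP+FN)=166/247=0.6721
0.8069 > 0.6721 → Model A

Model A


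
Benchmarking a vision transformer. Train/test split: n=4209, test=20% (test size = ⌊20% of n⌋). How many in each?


Test = ⌊4209·20/100⌋ = 841
Train = 4209 - 841 = 3368

Train: 3368, Test: 841


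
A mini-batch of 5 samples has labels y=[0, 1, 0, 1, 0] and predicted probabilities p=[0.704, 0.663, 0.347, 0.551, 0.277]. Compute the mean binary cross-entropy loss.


L[0] = -ln(1-0.704) = -ln(0.296) = 1.2174
L[1] = -ln(0.663) = 0.411
L[2] = -ln(1-0.347) = -ln(0.653) = 0.4262
L[3] = -ln(0.551) = 0.596
L[4] = -ln(1-0.277) = -ln(0.723) = 0.3243
mean = (1.2174 + 0.411 + 0.4262 + 0.596 + 0.3243)/5 = 0.595

0.595


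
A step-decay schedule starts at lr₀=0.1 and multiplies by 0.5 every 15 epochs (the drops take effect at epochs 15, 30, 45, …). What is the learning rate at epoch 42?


n_drops = ⌊42/15⌋ = 2
lr = 0.1·0.5^2 = 0.1·0.25 = 0.025

0.025


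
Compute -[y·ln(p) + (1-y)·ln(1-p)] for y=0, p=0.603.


BCE = -[y·ln(p) + (1-y)·ln(1-p)]
= -0 - 1·ln(1-0.603)
= -ln(0.397) = 0.9238

0.9238


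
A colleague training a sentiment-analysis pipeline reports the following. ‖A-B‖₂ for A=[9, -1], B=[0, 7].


d = √((9-0)² + (-1-7)²)
  = √(81 + 64)
  = √145 = 12.0416

12.0416


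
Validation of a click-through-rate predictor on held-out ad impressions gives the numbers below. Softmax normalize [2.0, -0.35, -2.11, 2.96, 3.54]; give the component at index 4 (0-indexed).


Exponentials: e^2.0=7.3891, e^-0.35=0.7047, e^-2.11=0.1212, e^2.96=19.298, e^3.54=34.4669
Sum = 61.9799
Softmax = [0.1192, 0.0114, 0.002, 0.3114, 0.5561]
p[4] = 34.4669/61.9799 = 0.5561

0.5561


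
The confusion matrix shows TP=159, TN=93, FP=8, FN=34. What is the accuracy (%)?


Accuracy = (TP+TN)/(TP+TN+FP+FN)
= (159+93)/(294)
= 252/294 = 85.71%

85.71%


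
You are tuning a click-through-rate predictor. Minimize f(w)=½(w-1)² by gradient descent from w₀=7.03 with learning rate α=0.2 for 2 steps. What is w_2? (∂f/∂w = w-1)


step 1: grad = 7.03-1 = 6.03; w = 7.03 - 0.2·(6.03) = 5.824
step 2: grad = 5.824-1 = 4.824; w = 5.824 - 0.2·(4.824) = 4.8592

4.8592


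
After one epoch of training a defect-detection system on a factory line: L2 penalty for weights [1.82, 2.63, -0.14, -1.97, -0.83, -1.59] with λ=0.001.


‖w‖₂² = (1.82)² + (2.63)² + (-0.14)² + (-1.97)² + (-0.83)² + (-1.59)²
     = 3.3124 + 6.9169 + 0.0196 + 3.8809 + 0.6889 + 2.5281
     = 17.3468
λ·‖w‖₂² = 0.001·17.3468 = 0.017347

0.017347


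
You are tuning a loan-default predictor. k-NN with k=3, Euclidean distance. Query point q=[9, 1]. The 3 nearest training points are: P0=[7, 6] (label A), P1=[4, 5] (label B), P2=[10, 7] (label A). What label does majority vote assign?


d(q,P0) = 5.3852  (label A)
d(q,P1) = 6.4031  (label B)
d(q,P2) = 6.0828  (label A)
Votes: A=2, B=1
Majority → A

A


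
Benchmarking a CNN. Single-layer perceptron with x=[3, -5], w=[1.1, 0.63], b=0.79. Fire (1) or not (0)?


z = (3)·(1.1) + (-5)·(0.63) + 0.79
  = 0.94
step(z) = 1 (z≥0)

1


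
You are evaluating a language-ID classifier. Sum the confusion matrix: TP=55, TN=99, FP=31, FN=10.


Total = TP + TN + FP + FN
= 55 + 99 + 31 + 10
= 195
(Predicted positive: 86, predicted negative: 109)

195


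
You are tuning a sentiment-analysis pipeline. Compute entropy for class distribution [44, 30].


Probabilities: [44/74, 30/74] ≈ [0.5946, 0.4054]
H = -((44/74)·log₂(44/74) + (30/74)·log₂(30/74))
  = 0.974 bits

0.974 bits


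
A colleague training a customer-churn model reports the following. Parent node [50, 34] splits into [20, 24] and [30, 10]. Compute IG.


Parent = [50, 34], H_parent = 0.9737
H_left = 0.994 (n=44), H_right = 0.8113 (n=40)
H_children = (44/84)·0.994 + (40/84)·0.8113 = 0.907
IG = 0.9737 - 0.907 = 0.0667

0.0667
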